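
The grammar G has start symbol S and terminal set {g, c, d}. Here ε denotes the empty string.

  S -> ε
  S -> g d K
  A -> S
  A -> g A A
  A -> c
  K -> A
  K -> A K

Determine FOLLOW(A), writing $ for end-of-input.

FIRST(S): from S->ε we get {ε}; from S->g d K we get {g}. So FIRST(S) = {ε, g}.
FIRST(A): from A->S we get {ε, g}; from A->g A A we get {g}; from A->c we get {c}. So FIRST(A) = {ε, c, g}.
FIRST(K): from K->A we get {ε, c, g}; from K->A K we get {ε, c, g}. So FIRST(K) = {ε, c, g}.
FOLLOW(S) includes $ since S is the start symbol.
FOLLOW(S): in A->S, the suffix after S is empty, so FOLLOW(S) ⊇ FOLLOW(A) = {$, c, g}. Thus FOLLOW(S) = {$, c, g}.
FOLLOW(K): in S->g d K, the suffix after K is empty, so FOLLOW(K) ⊇ FOLLOW(S) = {$, c, g}; in K->A K, the suffix after K is empty (adds nothing new). Thus FOLLOW(K) = {$, c, g}.
FOLLOW(A): in A->g A A (occurrence 1), A is followed by A with FIRST {ε, c, g}; in A->g A A (occurrence 1), the suffix after A is nullable (adds nothing new); in A->g A A (occurrence 2), the suffix after A is empty (adds nothing new); in K->A, the suffix after A is empty, so FOLLOW(A) ⊇ FOLLOW(K) = {$, c, g}; in K->A K, A is followed by K with FIRST {ε, c, g}; in K->A K, the suffix after A is nullable, so FOLLOW(A) ⊇ FOLLOW(K) = {$, c, g}. Thus FOLLOW(A) = {$, c, g}.

{$, c, g}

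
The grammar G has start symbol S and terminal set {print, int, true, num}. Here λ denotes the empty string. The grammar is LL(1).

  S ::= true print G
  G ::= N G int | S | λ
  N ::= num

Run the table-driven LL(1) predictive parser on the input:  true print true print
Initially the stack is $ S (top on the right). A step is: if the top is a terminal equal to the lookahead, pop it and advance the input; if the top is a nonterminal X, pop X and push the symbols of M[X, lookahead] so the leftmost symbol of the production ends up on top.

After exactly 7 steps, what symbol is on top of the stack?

step 1: stack=$ S  input=true print true print $  — expand S ::= true print G
step 2: stack=$ G print true  input=true print true print $  — match true
step 3: stack=$ G print  input=print true print $  — match print
step 4: stack=$ G  input=true print $  — expand G ::= S
step 5: stack=$ S  input=true print $  — expand S ::= true print G
step 6: stack=$ G print true  input=true print $  — match true
step 7: stack=$ G print  input=print $  — match print
Stack after step 7: $ G (top = G).

G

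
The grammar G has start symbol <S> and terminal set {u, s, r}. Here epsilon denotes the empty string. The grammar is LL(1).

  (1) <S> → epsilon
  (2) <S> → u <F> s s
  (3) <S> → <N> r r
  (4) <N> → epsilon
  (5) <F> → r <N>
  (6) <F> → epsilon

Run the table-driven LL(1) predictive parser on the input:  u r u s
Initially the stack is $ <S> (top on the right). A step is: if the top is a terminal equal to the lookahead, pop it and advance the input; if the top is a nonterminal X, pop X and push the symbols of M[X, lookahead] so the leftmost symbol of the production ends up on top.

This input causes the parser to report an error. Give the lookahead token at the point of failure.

u

step 1: stack=$ <S>  input=u r u s $  — expand <S> → u <F> s s
step 2: stack=$ s s <F> u  input=u r u s $  — match u
step 3: stack=$ s s <F>  input=r u s $  — expand <F> → r <N>
step 4: stack=$ s s <N> r  input=r u s $  — match r
step 5: stack=$ s s <N>  input=u s $  — error: M[<N>, u] is empty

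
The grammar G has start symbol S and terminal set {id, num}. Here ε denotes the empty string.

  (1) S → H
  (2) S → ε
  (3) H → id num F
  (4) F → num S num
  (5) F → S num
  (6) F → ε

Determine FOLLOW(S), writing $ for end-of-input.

{$, num}

FIRST(H) = {id}
FIRST(S) = {ε, id}  (via H)
FIRST(F) = {ε, id, num}  (via S num)
FOLLOW(S) includes $ since S is the start symbol.
FOLLOW(S): in F→num S num, S is followed by num with FIRST {num}; in F→S num, S is followed by num with FIRST {num}. Thus FOLLOW(S) = {$, num}.
FOLLOW(H): in S→H, the suffix after H is empty, so FOLLOW(H) ⊇ FOLLOW(S) = {$, num}. Thus FOLLOW(H) = {$, num}.
FOLLOW(F): in H→id num F, the suffix after F is empty, so FOLLOW(F) ⊇ FOLLOW(H) = {$, num}. Thus FOLLOW(F) = {$, num}.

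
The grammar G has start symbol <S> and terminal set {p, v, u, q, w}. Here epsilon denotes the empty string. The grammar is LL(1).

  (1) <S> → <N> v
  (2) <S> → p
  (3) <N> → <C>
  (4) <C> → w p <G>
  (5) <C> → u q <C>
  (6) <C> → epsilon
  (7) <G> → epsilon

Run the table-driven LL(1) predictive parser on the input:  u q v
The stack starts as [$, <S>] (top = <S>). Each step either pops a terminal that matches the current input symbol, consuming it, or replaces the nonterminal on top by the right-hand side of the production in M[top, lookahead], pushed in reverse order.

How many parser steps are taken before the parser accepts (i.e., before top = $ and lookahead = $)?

7

step 1: stack=$ <S>  input=u q v $  — expand <S> → <N> v
step 2: stack=$ v <N>  input=u q v $  — expand <N> → <C>
step 3: stack=$ v <C>  input=u q v $  — expand <C> → u q <C>
step 4: stack=$ v <C> q u  input=u q v $  — match u
step 5: stack=$ v <C> q  input=q v $  — match q
step 6: stack=$ v <C>  input=v $  — expand <C> → epsilon
step 7: stack=$ v  input=v $  — match v
Accept reached after 7 steps.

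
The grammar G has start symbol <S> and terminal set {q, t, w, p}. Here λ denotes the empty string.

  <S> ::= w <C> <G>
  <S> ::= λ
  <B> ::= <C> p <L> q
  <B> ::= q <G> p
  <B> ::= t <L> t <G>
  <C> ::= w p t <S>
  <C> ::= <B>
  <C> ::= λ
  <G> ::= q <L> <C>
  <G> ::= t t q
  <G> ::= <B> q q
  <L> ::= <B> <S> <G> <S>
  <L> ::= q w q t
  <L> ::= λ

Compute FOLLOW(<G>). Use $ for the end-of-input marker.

{$, p, q, t, w}

FIRST(<S>): from <S>::=w <C> <G> we get {w}; from <S>::=λ we get {λ}. So FIRST(<S>) = {λ, w}.
FIRST(<B>): from <B>::=<C> p <L> q we get {p, q, t, w}; from <B>::=q <G> p we get {q}; from <B>::=t <L> t <G> we get {t}. So FIRST(<B>) = {p, q, t, w}.
FIRST(<C>): from <C>::=w p t <S> we get {w}; from <C>::=<B> we get {p, q, t, w}; from <C>::=λ we get {λ}. So FIRST(<C>) = {λ, p, q, t, w}.
FIRST(<G>): from <G>::=q <L> <C> we get {q}; from <G>::=t t q we get {t}; from <G>::=<B> q q we get {p, q, t, w}. So FIRST(<G>) = {p, q, t, w}.
FIRST(<L>): from <L>::=<B> <S> <G> <S> we get {p, q, t, w}; from <L>::=q w q t we get {q}; from <L>::=λ we get {λ}. So FIRST(<L>) = {λ, p, q, t, w}.
FOLLOW(<S>) includes $ since <S> is the start symbol.
FOLLOW(<S>): in <C>::=w p t <S>, the suffix after <S> is empty, so FOLLOW(<S>) ⊇ FOLLOW(<C>) = {$, p, q, t, w}; in <L>::=<B> <S> <G> <S> (occurrence 1), <S> is followed by <G> <S> with FIRST {p, q, t, w}; in <L>::=<B> <S> <G> <S> (occurrence 2), the suffix after <S> is empty, so FOLLOW(<S>) ⊇ FOLLOW(<L>) = {$, p, q, t, w}. Thus FOLLOW(<S>) = {$, p, q, t, w}.
FOLLOW(<B>): in <C>::=<B>, the suffix after <B> is empty, so FOLLOW(<B>) ⊇ FOLLOW(<C>) = {$, p, q, t, w}; in <G>::=<B> q q, <B> is followed by q q with FIRST {q}; in <L>::=<B> <S> <G> <S>, <B> is followed by <S> <G> <S> with FIRST {p, q, t, w}. Thus FOLLOW(<B>) = {$, p, q, t, w}.
FOLLOW(<C>): in <S>::=w <C> <G>, <C> is followed by <G> with FIRST {p, q, t, w}; in <B>::=<C> p <L> q, <C> is followed by p <L> q with FIRST {p}; in <G>::=q <L> <C>, the suffix after <C> is empty, so FOLLOW(<C>) ⊇ FOLLOW(<G>) = {$, p, q, t, w}. Thus FOLLOW(<C>) = {$, p, q, t, w}.
FOLLOW(<G>): in <S>::=w <C> <G>, the suffix after <G> is empty, so FOLLOW(<G>) ⊇ FOLLOW(<S>) = {$, p, q, t, w}; in <B>::=q <G> p, <G> is followed by p with FIRST {p}; in <B>::=t <L> t <G>, the suffix after <G> is empty, so FOLLOW(<G>) ⊇ FOLLOW(<B>) = {$, p, q, t, w}; in <L>::=<B> <S> <G> <S>, <G> is followed by <S> with FIRST {λ, w}; in <L>::=<B> <S> <G> <S>, the suffix after <G> is nullable, so FOLLOW(<G>) ⊇ FOLLOW(<L>) = {$, p, q, t, w}. Thus FOLLOW(<G>) = {$, p, q, t, w}.
FOLLOW(<L>): in <B>::=<C> p <L> q, <L> is followed by q with FIRST {q}; in <B>::=t <L> t <G>, <L> is followed by t <G> with FIRST {t}; in <G>::=q <L> <C>, <L> is followed by <C> with FIRST {λ, p, q, t, w}; in <G>::=q <L> <C>, the suffix after <L> is nullable, so FOLLOW(<L>) ⊇ FOLLOW(<G>) = {$, p, q, t, w}. Thus FOLLOW(<L>) = {$, p, q, t, w}.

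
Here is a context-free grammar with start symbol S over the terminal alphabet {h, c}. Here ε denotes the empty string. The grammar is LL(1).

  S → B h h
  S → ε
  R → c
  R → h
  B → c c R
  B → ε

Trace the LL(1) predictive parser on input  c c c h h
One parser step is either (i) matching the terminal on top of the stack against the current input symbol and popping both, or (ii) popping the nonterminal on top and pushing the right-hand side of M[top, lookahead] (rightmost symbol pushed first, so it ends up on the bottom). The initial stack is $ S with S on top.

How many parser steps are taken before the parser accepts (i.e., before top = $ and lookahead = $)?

8

step 1: stack=$ S  input=c c c h h $  — expand S → B h h
step 2: stack=$ h h B  input=c c c h h $  — expand B → c c R
step 3: stack=$ h h R c c  input=c c c h h $  — match c
step 4: stack=$ h h R c  input=c c h h $  — match c
step 5: stack=$ h h R  input=c h h $  — expand R → c
step 6: stack=$ h h c  input=c h h $  — match c
step 7: stack=$ h h  input=h h $  — match h
step 8: stack=$ h  input=h $  — match h
Accept reached after 8 steps.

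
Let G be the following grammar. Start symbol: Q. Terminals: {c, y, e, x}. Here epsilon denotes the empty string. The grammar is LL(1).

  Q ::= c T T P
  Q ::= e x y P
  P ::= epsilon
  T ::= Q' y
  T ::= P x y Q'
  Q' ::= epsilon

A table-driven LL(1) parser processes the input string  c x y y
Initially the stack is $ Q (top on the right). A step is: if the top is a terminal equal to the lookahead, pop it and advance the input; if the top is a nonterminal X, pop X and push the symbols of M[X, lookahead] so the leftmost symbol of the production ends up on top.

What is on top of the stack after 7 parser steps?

     Stack           Input      Action
  1  $ Q             c x y y $  expand Q ::= c T T P
  2  $ P T T c       c x y y $  match c
  3  $ P T T         x y y $    expand T ::= P x y Q'
  4  $ P T Q' y x P  x y y $    expand P ::= epsilon
  5  $ P T Q' y x    x y y $    match x
  6  $ P T Q' y      y y $      match y
  7  $ P T Q'        y $        expand Q' ::= epsilon
Stack after step 7: $ P T (top = T).

T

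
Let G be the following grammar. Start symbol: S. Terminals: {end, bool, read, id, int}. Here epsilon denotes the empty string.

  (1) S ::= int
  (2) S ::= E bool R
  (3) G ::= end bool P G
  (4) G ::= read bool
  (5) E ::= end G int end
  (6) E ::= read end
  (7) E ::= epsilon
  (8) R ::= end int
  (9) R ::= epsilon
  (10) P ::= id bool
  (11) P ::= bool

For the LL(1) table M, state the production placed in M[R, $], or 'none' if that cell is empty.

FIRST(G) = {end, read}
FIRST(E) = {epsilon, end, read}
FIRST(R) = {epsilon, end}
FIRST(P) = {bool, id}
FIRST(S) = {bool, end, int, read}  (via E bool R)
FOLLOW(S) includes $ since S is the start symbol.
FOLLOW(S): S appears on no right-hand side. Thus FOLLOW(S) = {$}.
FOLLOW(R): in S::=E bool R, the suffix after R is empty, so FOLLOW(R) ⊇ FOLLOW(S) = {$}. Thus FOLLOW(R) = {$}.
For R ::= end int: FIRST(end int) = {end}, so it goes in M[R, t] for t ∈ {end}.
For R ::= epsilon: FIRST(epsilon) = {epsilon}, so it goes in M[R, t] for t ∈ {}; since epsilon ∈ FIRST, also for every t ∈ FOLLOW(R) = {$}.

R ::= epsilon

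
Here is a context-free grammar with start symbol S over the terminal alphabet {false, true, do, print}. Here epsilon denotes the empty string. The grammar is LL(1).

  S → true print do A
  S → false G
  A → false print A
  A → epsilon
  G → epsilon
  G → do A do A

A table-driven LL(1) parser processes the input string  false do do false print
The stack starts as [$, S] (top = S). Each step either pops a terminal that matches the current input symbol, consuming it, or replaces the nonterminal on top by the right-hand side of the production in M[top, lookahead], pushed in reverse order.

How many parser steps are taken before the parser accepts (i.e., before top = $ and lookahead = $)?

10

      Stack            Input                      Action
   1  $ S              false do do false print $  expand S → false G
   2  $ G false        false do do false print $  match false
   3  $ G              do do false print $        expand G → do A do A
   4  $ A do A do      do do false print $        match do
   5  $ A do A         do false print $           expand A → epsilon
   6  $ A do           do false print $           match do
   7  $ A              false print $              expand A → false print A
   8  $ A print false  false print $              match false
   9  $ A print        print $                    match print
  10  $ A              $                          expand A → epsilon
Accept reached after 10 steps.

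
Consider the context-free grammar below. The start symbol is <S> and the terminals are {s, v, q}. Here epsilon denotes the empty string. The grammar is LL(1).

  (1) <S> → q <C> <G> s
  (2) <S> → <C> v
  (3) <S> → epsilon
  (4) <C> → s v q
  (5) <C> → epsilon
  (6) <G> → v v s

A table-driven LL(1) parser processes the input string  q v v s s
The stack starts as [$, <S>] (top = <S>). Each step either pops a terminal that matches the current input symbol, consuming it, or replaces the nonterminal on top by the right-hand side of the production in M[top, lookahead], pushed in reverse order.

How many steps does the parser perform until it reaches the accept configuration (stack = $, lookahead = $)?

     Stack          Input        Action
  1  $ <S>          q v v s s $  expand <S> → q <C> <G> s
  2  $ s <G> <C> q  q v v s s $  match q
  3  $ s <G> <C>    v v s s $    expand <C> → epsilon
  4  $ s <G>        v v s s $    expand <G> → v v s
  5  $ s s v v      v v s s $    match v
  6  $ s s v        v s s $      match v
  7  $ s s          s s $        match s
  8  $ s            s $          match s
Accept reached after 8 steps.

8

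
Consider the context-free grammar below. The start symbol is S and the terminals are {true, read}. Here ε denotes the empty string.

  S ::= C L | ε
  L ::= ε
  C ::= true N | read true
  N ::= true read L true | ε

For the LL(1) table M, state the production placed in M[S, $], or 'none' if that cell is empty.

S ::= ε

FIRST(L) = {ε}
FIRST(C) = {read, true}
FIRST(N) = {ε, true}
FIRST(S) = {ε, read, true}  (via C L)
FOLLOW(S) includes $ since S is the start symbol.
FOLLOW(S): S appears on no right-hand side. Thus FOLLOW(S) = {$}.
For S ::= C L: FIRST(C L) = {read, true}, so it goes in M[S, t] for t ∈ {read, true}.
For S ::= ε: FIRST(ε) = {ε}, so it goes in M[S, t] for t ∈ {}; since ε ∈ FIRST, also for every t ∈ FOLLOW(S) = {$}.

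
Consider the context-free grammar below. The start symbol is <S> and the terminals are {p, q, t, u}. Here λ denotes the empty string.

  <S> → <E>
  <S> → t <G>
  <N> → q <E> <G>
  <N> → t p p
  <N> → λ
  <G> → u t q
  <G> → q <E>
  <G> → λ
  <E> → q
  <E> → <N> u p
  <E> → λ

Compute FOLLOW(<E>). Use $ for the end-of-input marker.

{$, q, u}

FIRST(<N>): from <N>→q <E> <G> we get {q}; from <N>→t p p we get {t}; from <N>→λ we get {λ}. So FIRST(<N>) = {λ, q, t}.
FIRST(<G>): from <G>→u t q we get {u}; from <G>→q <E> we get {q}; from <G>→λ we get {λ}. So FIRST(<G>) = {λ, q, u}.
FIRST(<E>): from <E>→q we get {q}; from <E>→<N> u p we get {q, t, u}; from <E>→λ we get {λ}. So FIRST(<E>) = {λ, q, t, u}.
FIRST(<S>): from <S>→<E> we get {λ, q, t, u}; from <S>→t <G> we get {t}. So FIRST(<S>) = {λ, q, t, u}.
FOLLOW(<S>) includes $ since <S> is the start symbol.
FOLLOW(<S>): <S> appears on no right-hand side. Thus FOLLOW(<S>) = {$}.
FOLLOW(<N>): in <E>→<N> u p, <N> is followed by u p with FIRST {u}. Thus FOLLOW(<N>) = {u}.
FOLLOW(<G>): in <S>→t <G>, the suffix after <G> is empty, so FOLLOW(<G>) ⊇ FOLLOW(<S>) = {$}; in <N>→q <E> <G>, the suffix after <G> is empty, so FOLLOW(<G>) ⊇ FOLLOW(<N>) = {u}. Thus FOLLOW(<G>) = {$, u}.
FOLLOW(<E>): in <S>→<E>, the suffix after <E> is empty, so FOLLOW(<E>) ⊇ FOLLOW(<S>) = {$}; in <N>→q <E> <G>, <E> is followed by <G> with FIRST {λ, q, u}; in <N>→q <E> <G>, the suffix after <E> is nullable, so FOLLOW(<E>) ⊇ FOLLOW(<N>) = {u}; in <G>→q <E>, the suffix after <E> is empty, so FOLLOW(<E>) ⊇ FOLLOW(<G>) = {$, u}. Thus FOLLOW(<E>) = {$, q, u}.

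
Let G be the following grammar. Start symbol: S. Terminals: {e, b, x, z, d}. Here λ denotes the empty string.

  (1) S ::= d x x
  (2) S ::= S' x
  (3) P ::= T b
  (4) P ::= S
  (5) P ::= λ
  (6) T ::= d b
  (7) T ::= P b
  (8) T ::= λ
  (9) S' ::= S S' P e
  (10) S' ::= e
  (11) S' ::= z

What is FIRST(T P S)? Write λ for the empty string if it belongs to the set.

FIRST(S) = {d, e, z}  (via S' x)
FIRST(S') = {d, e, z}  (via S S' P e)
FIRST(P) = {λ, b, d, e, z}  (via T b, S)
FIRST(T) = {λ, b, d, e, z}  (via P b)
FIRST(T P S): take FIRST of each symbol in turn, carrying on past any symbol whose FIRST contains λ; result {b, d, e, z}.

{b, d, e, z}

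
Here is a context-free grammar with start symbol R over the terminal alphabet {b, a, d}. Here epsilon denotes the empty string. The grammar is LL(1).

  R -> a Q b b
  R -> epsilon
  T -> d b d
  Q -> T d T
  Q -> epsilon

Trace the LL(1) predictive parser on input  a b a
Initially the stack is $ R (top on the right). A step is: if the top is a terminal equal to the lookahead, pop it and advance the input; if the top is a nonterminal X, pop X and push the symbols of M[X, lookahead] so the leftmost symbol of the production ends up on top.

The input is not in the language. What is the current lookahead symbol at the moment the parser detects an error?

     Stack      Input    Action
  1  $ R        a b a $  expand R -> a Q b b
  2  $ b b Q a  a b a $  match a
  3  $ b b Q    b a $    expand Q -> epsilon
  4  $ b b      b a $    match b
  5  $ b        a $      error: top is terminal b but lookahead is a

a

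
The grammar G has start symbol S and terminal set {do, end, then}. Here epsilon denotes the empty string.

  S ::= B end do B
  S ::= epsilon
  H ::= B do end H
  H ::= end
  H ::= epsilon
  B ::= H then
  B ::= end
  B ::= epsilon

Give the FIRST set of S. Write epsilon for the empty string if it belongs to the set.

{epsilon, do, end, then}

FIRST(S): from S::=B end do B we get {do, end, then}; from S::=epsilon we get {epsilon}. So FIRST(S) = {epsilon, do, end, then}.
FIRST(H): from H::=B do end H we get {do, end, then}; from H::=end we get {end}; from H::=epsilon we get {epsilon}. So FIRST(H) = {epsilon, do, end, then}.
FIRST(B): from B::=H then we get {do, end, then}; from B::=end we get {end}; from B::=epsilon we get {epsilon}. So FIRST(B) = {epsilon, do, end, then}.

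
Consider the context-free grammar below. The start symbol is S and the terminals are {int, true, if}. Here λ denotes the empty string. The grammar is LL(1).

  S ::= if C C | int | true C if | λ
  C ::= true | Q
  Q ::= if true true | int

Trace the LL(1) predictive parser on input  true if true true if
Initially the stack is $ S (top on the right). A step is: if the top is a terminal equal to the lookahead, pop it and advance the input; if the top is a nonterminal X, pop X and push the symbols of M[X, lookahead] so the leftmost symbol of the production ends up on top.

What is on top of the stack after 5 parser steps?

step 1: stack=$ S  input=true if true true if $  — expand S ::= true C if
step 2: stack=$ if C true  input=true if true true if $  — match true
step 3: stack=$ if C  input=if true true if $  — expand C ::= Q
step 4: stack=$ if Q  input=if true true if $  — expand Q ::= if true true
step 5: stack=$ if true true if  input=if true true if $  — match if
Stack after step 5: $ if true true (top = true).

true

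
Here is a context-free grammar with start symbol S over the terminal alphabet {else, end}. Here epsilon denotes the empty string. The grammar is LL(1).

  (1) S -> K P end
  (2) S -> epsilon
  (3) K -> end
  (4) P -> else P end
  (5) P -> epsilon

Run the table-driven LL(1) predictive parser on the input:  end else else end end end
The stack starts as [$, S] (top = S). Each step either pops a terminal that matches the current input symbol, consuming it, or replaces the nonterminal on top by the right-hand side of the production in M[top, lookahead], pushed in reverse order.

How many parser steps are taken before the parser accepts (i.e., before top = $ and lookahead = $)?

      Stack                 Input                        Action
   1  $ S                   end else else end end end $  expand S -> K P end
   2  $ end P K             end else else end end end $  expand K -> end
   3  $ end P end           end else else end end end $  match end
   4  $ end P               else else end end end $      expand P -> else P end
   5  $ end end P else      else else end end end $      match else
   6  $ end end P           else end end end $           expand P -> else P end
   7  $ end end end P else  else end end end $           match else
   8  $ end end end P       end end end $                expand P -> epsilon
   9  $ end end end         end end end $                match end
  10  $ end end             end end $                    match end
  11  $ end                 end $                        match end
Accept reached after 11 steps.

11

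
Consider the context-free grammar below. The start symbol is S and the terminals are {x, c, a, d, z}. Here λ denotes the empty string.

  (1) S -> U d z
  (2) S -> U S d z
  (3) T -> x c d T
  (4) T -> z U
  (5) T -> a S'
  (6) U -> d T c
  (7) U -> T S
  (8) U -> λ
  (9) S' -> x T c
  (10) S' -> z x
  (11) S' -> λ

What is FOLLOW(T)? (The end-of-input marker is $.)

FIRST(T): from T->x c d T we get {x}; from T->z U we get {z}; from T->a S' we get {a}. So FIRST(T) = {a, x, z}.
FIRST(S'): from S'->x T c we get {x}; from S'->z x we get {z}; from S'->λ we get {λ}. So FIRST(S') = {λ, x, z}.
FIRST(U): from U->d T c we get {d}; from U->T S we get {a, x, z}; from U->λ we get {λ}. So FIRST(U) = {λ, a, d, x, z}.
FIRST(S): from S->U d z we get {a, d, x, z}; from S->U S d z we get {a, d, x, z}. So FIRST(S) = {a, d, x, z}.
FOLLOW(S) includes $ since S is the start symbol.
FOLLOW(T): in T->x c d T, the suffix after T is empty (adds nothing new); in U->d T c, T is followed by c with FIRST {c}; in U->T S, T is followed by S with FIRST {a, d, x, z}; in S'->x T c, T is followed by c with FIRST {c}. Thus FOLLOW(T) = {a, c, d, x, z}.
FOLLOW(U): in S->U d z, U is followed by d z with FIRST {d}; in S->U S d z, U is followed by S d z with FIRST {a, d, x, z}; in T->z U, the suffix after U is empty, so FOLLOW(U) ⊇ FOLLOW(T) = {a, c, d, x, z}. Thus FOLLOW(U) = {a, c, d, x, z}.
FOLLOW(S): in S->U S d z, S is followed by d z with FIRST {d}; in U->T S, the suffix after S is empty, so FOLLOW(S) ⊇ FOLLOW(U) = {a, c, d, x, z}. Thus FOLLOW(S) = {$, a, c, d, x, z}.
FOLLOW(S'): in T->a S', the suffix after S' is empty, so FOLLOW(S') ⊇ FOLLOW(T) = {a, c, d, x, z}. Thus FOLLOW(S') = {a, c, d, x, z}.

{a, c, d, x, z}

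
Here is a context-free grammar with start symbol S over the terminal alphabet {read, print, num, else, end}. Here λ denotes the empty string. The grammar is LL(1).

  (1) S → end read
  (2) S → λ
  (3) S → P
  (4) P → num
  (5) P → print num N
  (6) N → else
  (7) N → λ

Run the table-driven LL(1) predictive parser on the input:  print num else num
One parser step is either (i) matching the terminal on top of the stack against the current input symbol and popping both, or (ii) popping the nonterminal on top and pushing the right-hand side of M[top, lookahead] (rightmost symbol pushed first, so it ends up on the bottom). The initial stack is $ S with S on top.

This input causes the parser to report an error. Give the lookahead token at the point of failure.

num

step 1: stack=$ S  input=print num else num $  — expand S → P
step 2: stack=$ P  input=print num else num $  — expand P → print num N
step 3: stack=$ N num print  input=print num else num $  — match print
step 4: stack=$ N num  input=num else num $  — match num
step 5: stack=$ N  input=else num $  — expand N → else
step 6: stack=$ else  input=else num $  — match else
step 7: stack=$  input=num $  — error: stack empty but input remains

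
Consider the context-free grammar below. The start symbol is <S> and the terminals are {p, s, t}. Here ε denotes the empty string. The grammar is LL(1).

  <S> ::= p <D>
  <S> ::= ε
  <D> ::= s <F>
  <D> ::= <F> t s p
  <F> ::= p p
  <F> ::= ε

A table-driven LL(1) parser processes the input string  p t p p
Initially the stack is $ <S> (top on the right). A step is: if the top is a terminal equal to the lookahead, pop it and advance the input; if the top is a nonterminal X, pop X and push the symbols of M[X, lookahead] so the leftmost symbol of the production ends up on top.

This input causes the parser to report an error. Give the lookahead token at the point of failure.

step 1: stack=$ <S>  input=p t p p $  — expand <S> ::= p <D>
step 2: stack=$ <D> p  input=p t p p $  — match p
step 3: stack=$ <D>  input=t p p $  — expand <D> ::= <F> t s p
step 4: stack=$ p s t <F>  input=t p p $  — expand <F> ::= ε
step 5: stack=$ p s t  input=t p p $  — match t
step 6: stack=$ p s  input=p p $  — error: top is terminal s but lookahead is p

p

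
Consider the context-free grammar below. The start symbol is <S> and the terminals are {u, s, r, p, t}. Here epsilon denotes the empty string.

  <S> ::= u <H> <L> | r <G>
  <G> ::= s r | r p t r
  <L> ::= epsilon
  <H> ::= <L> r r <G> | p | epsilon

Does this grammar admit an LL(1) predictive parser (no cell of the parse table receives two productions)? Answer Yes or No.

Yes

FIRST(<S>) = {r, u}
FIRST(<G>) = {r, s}
FIRST(<L>) = {epsilon}
FIRST(<H>) = {epsilon, p, r}
FOLLOW(<S>) = {$}
FOLLOW(<G>) = {$}
FOLLOW(<L>) = {$, r}
FOLLOW(<H>) = {$}
Each cell of M receives at most one production.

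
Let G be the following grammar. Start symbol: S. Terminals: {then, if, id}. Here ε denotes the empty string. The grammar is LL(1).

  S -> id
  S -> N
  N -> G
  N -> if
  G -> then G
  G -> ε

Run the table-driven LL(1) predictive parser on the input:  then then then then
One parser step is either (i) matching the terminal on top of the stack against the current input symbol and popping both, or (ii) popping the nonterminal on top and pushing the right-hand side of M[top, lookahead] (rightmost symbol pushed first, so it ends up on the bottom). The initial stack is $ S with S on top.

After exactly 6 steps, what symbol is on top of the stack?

     Stack     Input                  Action
  1  $ S       then then then then $  expand S -> N
  2  $ N       then then then then $  expand N -> G
  3  $ G       then then then then $  expand G -> then G
  4  $ G then  then then then then $  match then
  5  $ G       then then then $       expand G -> then G
  6  $ G then  then then then $       match then
Stack after step 6: $ G (top = G).

G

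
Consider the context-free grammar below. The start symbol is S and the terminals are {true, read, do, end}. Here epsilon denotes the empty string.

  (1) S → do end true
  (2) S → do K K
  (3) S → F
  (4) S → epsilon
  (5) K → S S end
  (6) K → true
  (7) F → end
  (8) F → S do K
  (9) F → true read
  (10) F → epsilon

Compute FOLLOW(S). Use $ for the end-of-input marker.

{$, do, end, true}

FIRST(S) = {epsilon, do, end, true}  (via F)
FIRST(K) = {do, end, true}  (via S S end)
FIRST(F) = {epsilon, do, end, true}  (via S do K)
FOLLOW(S) includes $ since S is the start symbol.
FOLLOW(S): in K→S S end (occurrence 1), S is followed by S end with FIRST {do, end, true}; in K→S S end (occurrence 2), S is followed by end with FIRST {end}; in F→S do K, S is followed by do K with FIRST {do}. Thus FOLLOW(S) = {$, do, end, true}.
FOLLOW(F): in S→F, the suffix after F is empty, so FOLLOW(F) ⊇ FOLLOW(S) = {$, do, end, true}. Thus FOLLOW(F) = {$, do, end, true}.
FOLLOW(K): in S→do K K (occurrence 1), K is followed by K with FIRST {do, end, true}; in S→do K K (occurrence 2), the suffix after K is empty, so FOLLOW(K) ⊇ FOLLOW(S) = {$, do, end, true}; in F→S do K, the suffix after K is empty, so FOLLOW(K) ⊇ FOLLOW(F) = {$, do, end, true}. Thus FOLLOW(K) = {$, do, end, true}.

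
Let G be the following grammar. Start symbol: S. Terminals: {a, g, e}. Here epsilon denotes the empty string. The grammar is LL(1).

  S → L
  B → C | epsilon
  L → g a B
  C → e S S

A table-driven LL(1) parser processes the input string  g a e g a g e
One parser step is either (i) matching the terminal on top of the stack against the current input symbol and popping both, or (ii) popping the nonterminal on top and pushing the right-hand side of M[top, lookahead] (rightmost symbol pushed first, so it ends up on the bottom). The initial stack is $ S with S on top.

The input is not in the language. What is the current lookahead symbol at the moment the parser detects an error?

e

      Stack      Input            Action
   1  $ S        g a e g a g e $  expand S → L
   2  $ L        g a e g a g e $  expand L → g a B
   3  $ B a g    g a e g a g e $  match g
   4  $ B a      a e g a g e $    match a
   5  $ B        e g a g e $      expand B → C
   6  $ C        e g a g e $      expand C → e S S
   7  $ S S e    e g a g e $      match e
   8  $ S S      g a g e $        expand S → L
   9  $ S L      g a g e $        expand L → g a B
  10  $ S B a g  g a g e $        match g
  11  $ S B a    a g e $          match a
  12  $ S B      g e $            expand B → epsilon
  13  $ S        g e $            expand S → L
  14  $ L        g e $            expand L → g a B
  15  $ B a g    g e $            match g
  16  $ B a      e $              error: top is terminal a but lookahead is e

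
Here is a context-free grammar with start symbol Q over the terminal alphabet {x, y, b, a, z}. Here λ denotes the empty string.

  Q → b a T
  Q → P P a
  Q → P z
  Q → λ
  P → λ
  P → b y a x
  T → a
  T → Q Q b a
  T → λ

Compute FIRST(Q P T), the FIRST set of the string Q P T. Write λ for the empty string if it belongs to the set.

FIRST(P) = {λ, b}
FIRST(Q) = {λ, a, b, z}  (via P P a, P z)
FIRST(T) = {λ, a, b, z}  (via Q Q b a)
FIRST(Q P T): take FIRST of each symbol in turn, carrying on past any symbol whose FIRST contains λ; result {λ, a, b, z}.

{λ, a, b, z}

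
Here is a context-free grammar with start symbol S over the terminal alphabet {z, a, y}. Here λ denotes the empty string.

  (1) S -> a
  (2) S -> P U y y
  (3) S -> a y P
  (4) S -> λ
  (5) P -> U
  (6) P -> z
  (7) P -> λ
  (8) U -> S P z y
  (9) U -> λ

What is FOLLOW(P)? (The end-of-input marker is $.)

{$, a, y, z}

FIRST(S) = {λ, a, y, z}  (via P U y y)
FIRST(P) = {λ, a, y, z}  (via U)
FIRST(U) = {λ, a, y, z}  (via S P z y)
FOLLOW(S) includes $ since S is the start symbol.
FOLLOW(S): in U->S P z y, S is followed by P z y with FIRST {a, y, z}. Thus FOLLOW(S) = {$, a, y, z}.
FOLLOW(P): in S->P U y y, P is followed by U y y with FIRST {a, y, z}; in S->a y P, the suffix after P is empty, so FOLLOW(P) ⊇ FOLLOW(S) = {$, a, y, z}; in U->S P z y, P is followed by z y with FIRST {z}. Thus FOLLOW(P) = {$, a, y, z}.
FOLLOW(U): in S->P U y y, U is followed by y y with FIRST {y}; in P->U, the suffix after U is empty, so FOLLOW(U) ⊇ FOLLOW(P) = {$, a, y, z}. Thus FOLLOW(U) = {$, a, y, z}.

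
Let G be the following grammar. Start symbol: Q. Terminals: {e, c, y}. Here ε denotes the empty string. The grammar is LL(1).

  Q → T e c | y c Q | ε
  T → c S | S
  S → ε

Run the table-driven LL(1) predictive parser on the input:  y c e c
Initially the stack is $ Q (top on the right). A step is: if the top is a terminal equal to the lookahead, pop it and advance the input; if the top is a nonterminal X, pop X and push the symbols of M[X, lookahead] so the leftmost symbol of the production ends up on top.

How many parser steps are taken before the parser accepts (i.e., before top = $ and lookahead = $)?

step 1: stack=$ Q  input=y c e c $  — expand Q → y c Q
step 2: stack=$ Q c y  input=y c e c $  — match y
step 3: stack=$ Q c  input=c e c $  — match c
step 4: stack=$ Q  input=e c $  — expand Q → T e c
step 5: stack=$ c e T  input=e c $  — expand T → S
step 6: stack=$ c e S  input=e c $  — expand S → ε
step 7: stack=$ c e  input=e c $  — match e
step 8: stack=$ c  input=c $  — match c
Accept reached after 8 steps.

8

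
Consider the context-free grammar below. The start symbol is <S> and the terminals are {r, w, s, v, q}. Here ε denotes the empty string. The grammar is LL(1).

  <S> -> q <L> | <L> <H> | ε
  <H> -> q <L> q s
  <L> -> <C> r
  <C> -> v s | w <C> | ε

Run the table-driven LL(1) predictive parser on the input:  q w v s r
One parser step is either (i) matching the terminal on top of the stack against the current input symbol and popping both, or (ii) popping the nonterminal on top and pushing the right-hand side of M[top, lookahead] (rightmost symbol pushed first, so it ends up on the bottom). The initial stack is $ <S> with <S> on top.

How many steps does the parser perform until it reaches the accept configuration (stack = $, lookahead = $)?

9

step 1: stack=$ <S>  input=q w v s r $  — expand <S> -> q <L>
step 2: stack=$ <L> q  input=q w v s r $  — match q
step 3: stack=$ <L>  input=w v s r $  — expand <L> -> <C> r
step 4: stack=$ r <C>  input=w v s r $  — expand <C> -> w <C>
step 5: stack=$ r <C> w  input=w v s r $  — match w
step 6: stack=$ r <C>  input=v s r $  — expand <C> -> v s
step 7: stack=$ r s v  input=v s r $  — match v
step 8: stack=$ r s  input=s r $  — match s
step 9: stack=$ r  input=r $  — match r
Accept reached after 9 steps.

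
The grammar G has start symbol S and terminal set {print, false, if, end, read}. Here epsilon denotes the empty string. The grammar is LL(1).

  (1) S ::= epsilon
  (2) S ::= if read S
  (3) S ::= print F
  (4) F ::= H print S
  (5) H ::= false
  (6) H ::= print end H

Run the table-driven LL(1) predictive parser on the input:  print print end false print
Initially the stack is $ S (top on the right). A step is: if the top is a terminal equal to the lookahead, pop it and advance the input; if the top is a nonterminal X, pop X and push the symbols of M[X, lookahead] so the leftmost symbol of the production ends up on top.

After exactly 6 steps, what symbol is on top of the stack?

H

     Stack                  Input                          Action
  1  $ S                    print print end false print $  expand S ::= print F
  2  $ F print              print print end false print $  match print
  3  $ F                    print end false print $        expand F ::= H print S
  4  $ S print H            print end false print $        expand H ::= print end H
  5  $ S print H end print  print end false print $        match print
  6  $ S print H end        end false print $              match end
Stack after step 6: $ S print H (top = H).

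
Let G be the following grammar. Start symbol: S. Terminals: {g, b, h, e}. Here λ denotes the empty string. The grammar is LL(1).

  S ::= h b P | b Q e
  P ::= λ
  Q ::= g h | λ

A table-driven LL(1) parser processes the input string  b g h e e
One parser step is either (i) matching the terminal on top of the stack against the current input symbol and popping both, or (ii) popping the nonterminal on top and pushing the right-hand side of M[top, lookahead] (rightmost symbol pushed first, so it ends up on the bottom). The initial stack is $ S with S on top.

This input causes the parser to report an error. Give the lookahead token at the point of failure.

     Stack    Input        Action
  1  $ S      b g h e e $  expand S ::= b Q e
  2  $ e Q b  b g h e e $  match b
  3  $ e Q    g h e e $    expand Q ::= g h
  4  $ e h g  g h e e $    match g
  5  $ e h    h e e $      match h
  6  $ e      e e $        match e
  7  $        e $          error: stack empty but input remains

e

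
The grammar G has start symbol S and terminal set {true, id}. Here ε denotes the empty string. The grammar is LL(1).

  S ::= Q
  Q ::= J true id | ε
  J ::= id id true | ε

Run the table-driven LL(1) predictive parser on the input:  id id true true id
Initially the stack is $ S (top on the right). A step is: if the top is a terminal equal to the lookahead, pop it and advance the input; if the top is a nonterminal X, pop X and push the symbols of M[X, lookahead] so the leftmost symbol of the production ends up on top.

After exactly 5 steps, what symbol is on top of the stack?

true

     Stack                 Input                 Action
  1  $ S                   id id true true id $  expand S ::= Q
  2  $ Q                   id id true true id $  expand Q ::= J true id
  3  $ id true J           id id true true id $  expand J ::= id id true
  4  $ id true true id id  id id true true id $  match id
  5  $ id true true id     id true true id $     match id
Stack after step 5: $ id true true (top = true).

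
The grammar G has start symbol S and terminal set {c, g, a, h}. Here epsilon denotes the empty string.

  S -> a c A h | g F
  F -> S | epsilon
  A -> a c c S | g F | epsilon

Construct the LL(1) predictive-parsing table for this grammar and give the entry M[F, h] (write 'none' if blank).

F -> epsilon

FIRST(S): from S->a c A h we get {a}; from S->g F we get {g}. So FIRST(S) = {a, g}.
FIRST(A): from A->a c c S we get {a}; from A->g F we get {g}; from A->epsilon we get {epsilon}. So FIRST(A) = {epsilon, a, g}.
FIRST(F): from F->S we get {a, g}; from F->epsilon we get {epsilon}. So FIRST(F) = {epsilon, a, g}.
FOLLOW(S) includes $ since S is the start symbol.
FOLLOW(A): in S->a c A h, A is followed by h with FIRST {h}. Thus FOLLOW(A) = {h}.
FOLLOW(S): in F->S, the suffix after S is empty, so FOLLOW(S) ⊇ FOLLOW(F) = {$, h}; in A->a c c S, the suffix after S is empty, so FOLLOW(S) ⊇ FOLLOW(A) = {h}. Thus FOLLOW(S) = {$, h}.
FOLLOW(F): in S->g F, the suffix after F is empty, so FOLLOW(F) ⊇ FOLLOW(S) = {$, h}; in A->g F, the suffix after F is empty, so FOLLOW(F) ⊇ FOLLOW(A) = {h}. Thus FOLLOW(F) = {$, h}.
For F -> S: FIRST(S) = {a, g}, so it goes in M[F, t] for t ∈ {a, g}.
For F -> epsilon: FIRST(epsilon) = {epsilon}, so it goes in M[F, t] for t ∈ {}; since epsilon ∈ FIRST, also for every t ∈ FOLLOW(F) = {$, h}.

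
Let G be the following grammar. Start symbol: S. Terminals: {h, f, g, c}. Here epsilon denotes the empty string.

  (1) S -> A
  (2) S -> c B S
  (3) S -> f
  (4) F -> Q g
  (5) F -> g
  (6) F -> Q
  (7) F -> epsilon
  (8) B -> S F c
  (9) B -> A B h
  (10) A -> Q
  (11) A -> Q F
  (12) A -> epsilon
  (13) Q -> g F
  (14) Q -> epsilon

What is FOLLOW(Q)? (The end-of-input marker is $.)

FIRST(Q) = {epsilon, g}
FIRST(F) = {epsilon, g}  (via Q g, Q)
FIRST(A) = {epsilon, g}  (via Q, Q F)
FIRST(S) = {epsilon, c, f, g}  (via A)
FIRST(B) = {c, f, g}  (via S F c, A B h)
FOLLOW(S) includes $ since S is the start symbol.
FOLLOW(S): in S->c B S, the suffix after S is empty (adds nothing new); in B->S F c, S is followed by F c with FIRST {c, g}. Thus FOLLOW(S) = {$, c, g}.
FOLLOW(B): in S->c B S, B is followed by S with FIRST {epsilon, c, f, g}; in S->c B S, the suffix after B is nullable, so FOLLOW(B) ⊇ FOLLOW(S) = {$, c, g}; in B->A B h, B is followed by h with FIRST {h}. Thus FOLLOW(B) = {$, c, f, g, h}.
FOLLOW(A): in S->A, the suffix after A is empty, so FOLLOW(A) ⊇ FOLLOW(S) = {$, c, g}; in B->A B h, A is followed by B h with FIRST {c, f, g}. Thus FOLLOW(A) = {$, c, f, g}.
FOLLOW(F): in B->S F c, F is followed by c with FIRST {c}; in A->Q F, the suffix after F is empty, so FOLLOW(F) ⊇ FOLLOW(A) = {$, c, f, g}; in Q->g F, the suffix after F is empty, so FOLLOW(F) ⊇ FOLLOW(Q) = {$, c, f, g}. Thus FOLLOW(F) = {$, c, f, g}.
FOLLOW(Q): in F->Q g, Q is followed by g with FIRST {g}; in F->Q, the suffix after Q is empty, so FOLLOW(Q) ⊇ FOLLOW(F) = {$, c, f, g}; in A->Q, the suffix after Q is empty, so FOLLOW(Q) ⊇ FOLLOW(A) = {$, c, f, g}; in A->Q F, Q is followed by F with FIRST {epsilon, g}; in A->Q F, the suffix after Q is nullable, so FOLLOW(Q) ⊇ FOLLOW(A) = {$, c, f, g}. Thus FOLLOW(Q) = {$, c, f, g}.

{$, c, f, g}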